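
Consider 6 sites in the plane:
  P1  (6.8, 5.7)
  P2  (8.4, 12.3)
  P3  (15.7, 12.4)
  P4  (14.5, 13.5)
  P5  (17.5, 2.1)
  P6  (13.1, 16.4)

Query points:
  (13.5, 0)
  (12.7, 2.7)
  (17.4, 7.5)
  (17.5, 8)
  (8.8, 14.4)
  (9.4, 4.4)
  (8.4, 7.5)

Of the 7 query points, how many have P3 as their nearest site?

2

(13.5, 0) — d² to each: P1:77.38, P2:177.3, P3:158.6, P4:183.25, P5:20.41, P6:269.12 → nearest is P5
(12.7, 2.7) — d² to each: P1:43.81, P2:110.65, P3:103.09, P4:119.88, P5:23.4, P6:187.85 → nearest is P5
(17.4, 7.5) — d² to each: P1:115.6, P2:104.04, P3:26.9, P4:44.41, P5:29.17, P6:97.7 → nearest is P3
(17.5, 8) — d² to each: P1:119.78, P2:101.3, P3:22.6, P4:39.25, P5:34.81, P6:89.92 → nearest is P3
(8.8, 14.4) — d² to each: P1:79.69, P2:4.57, P3:51.61, P4:33.3, P5:226.98, P6:22.49 → nearest is P2
(9.4, 4.4) — d² to each: P1:8.45, P2:63.41, P3:103.69, P4:108.82, P5:70.9, P6:157.69 → nearest is P1
(8.4, 7.5) — d² to each: P1:5.8, P2:23.04, P3:77.3, P4:73.21, P5:111.97, P6:101.3 → nearest is P1
2 of the 7 points have P3 as nearest.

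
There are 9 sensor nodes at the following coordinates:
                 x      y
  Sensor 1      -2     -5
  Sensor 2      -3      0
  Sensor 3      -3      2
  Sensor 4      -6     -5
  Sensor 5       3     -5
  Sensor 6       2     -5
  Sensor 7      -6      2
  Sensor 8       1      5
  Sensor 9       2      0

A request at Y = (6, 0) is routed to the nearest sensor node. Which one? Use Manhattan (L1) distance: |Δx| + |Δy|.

Sensor 9

d(Y, Sensor 1) = |6−(-2)| + |0−(-5)| = 8 + 5 = 13
d(Y, Sensor 2) = |6−(-3)| + |0−0| = 9 + 0 = 9
d(Y, Sensor 3) = |6−(-3)| + |0−2| = 9 + 2 = 11
d(Y, Sensor 4) = |6−(-6)| + |0−(-5)| = 12 + 5 = 17
d(Y, Sensor 5) = |6−3| + |0−(-5)| = 3 + 5 = 8
d(Y, Sensor 6) = |6−2| + |0−(-5)| = 4 + 5 = 9
d(Y, Sensor 7) = |6−(-6)| + |0−2| = 12 + 2 = 14
d(Y, Sensor 8) = |6−1| + |0−5| = 5 + 5 = 10
d(Y, Sensor 9) = |6−2| + |0−0| = 4 + 0 = 4
The smallest is to Sensor 9, so Y lies in the Voronoi region of Sensor 9.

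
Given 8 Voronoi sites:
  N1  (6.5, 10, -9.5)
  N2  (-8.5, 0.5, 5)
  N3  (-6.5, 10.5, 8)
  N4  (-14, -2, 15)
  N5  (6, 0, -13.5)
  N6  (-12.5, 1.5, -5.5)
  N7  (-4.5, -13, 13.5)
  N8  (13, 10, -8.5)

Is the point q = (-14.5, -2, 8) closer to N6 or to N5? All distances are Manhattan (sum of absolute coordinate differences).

d(q,N6) = |-14.5−(-12.5)| + |-2−1.5| + |8−(-5.5)| = 2 + 3.5 + 13.5 = 19
d(q,N5) = |-14.5−6| + |-2−0| + |8−(-13.5)| = 20.5 + 2 + 21.5 = 44
19 < 44, so N6 is closer.

N6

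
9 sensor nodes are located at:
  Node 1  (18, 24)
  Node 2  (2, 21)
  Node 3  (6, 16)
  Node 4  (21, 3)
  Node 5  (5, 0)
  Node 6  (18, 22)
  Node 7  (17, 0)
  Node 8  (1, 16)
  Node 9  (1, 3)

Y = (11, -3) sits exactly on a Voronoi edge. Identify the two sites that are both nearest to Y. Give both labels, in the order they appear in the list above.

Squared distances from Y to each site:
d²(Y, Node 1) = (11−18)² + (-3−24)² = 49 + 729 = 778
d²(Y, Node 2) = (11−2)² + (-3−21)² = 81 + 576 = 657
d²(Y, Node 3) = (11−6)² + (-3−16)² = 25 + 361 = 386
d²(Y, Node 4) = (11−21)² + (-3−3)² = 100 + 36 = 136
d²(Y, Node 5) = (11−5)² + (-3−0)² = 36 + 9 = 45
d²(Y, Node 6) = (11−18)² + (-3−22)² = 49 + 625 = 674
d²(Y, Node 7) = (11−17)² + (-3−0)² = 36 + 9 = 45
d²(Y, Node 8) = (11−1)² + (-3−16)² = 100 + 361 = 461
d²(Y, Node 9) = (11−1)² + (-3−3)² = 100 + 36 = 136
Y is equidistant from Node 5 and Node 7 (both at squared distance 45), and every other site is strictly farther — so Y lies on the Node 5–Node 7 Voronoi edge.

Node 5 and Node 7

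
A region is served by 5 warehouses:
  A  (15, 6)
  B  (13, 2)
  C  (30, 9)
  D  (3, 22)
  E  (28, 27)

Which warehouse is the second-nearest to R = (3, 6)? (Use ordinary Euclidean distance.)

Squared Euclidean distances:
|RA|² = (3−15)² + (6−6)² = 144 + 0 = 144
|RB|² = (3−13)² + (6−2)² = 100 + 16 = 116
|RC|² = (3−30)² + (6−9)² = 729 + 9 = 738
|RD|² = (3−3)² + (6−22)² = 0 + 256 = 256
|RE|² = (3−28)² + (6−27)² = 625 + 441 = 1066
Sorted ascending: B, A, D, … — the second-nearest is A.

A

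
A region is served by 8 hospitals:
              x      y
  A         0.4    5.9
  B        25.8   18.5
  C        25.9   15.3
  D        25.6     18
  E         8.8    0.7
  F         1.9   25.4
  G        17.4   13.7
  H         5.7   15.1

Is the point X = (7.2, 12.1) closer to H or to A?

Compare squared distances:
|XH|² = (7.2−5.7)² + (12.1−15.1)² = 2.25 + 9 = 11.25
|XA|² = (7.2−0.4)² + (12.1−5.9)² = 46.24 + 38.44 = 84.68
11.25 < 84.68, so H is closer.

H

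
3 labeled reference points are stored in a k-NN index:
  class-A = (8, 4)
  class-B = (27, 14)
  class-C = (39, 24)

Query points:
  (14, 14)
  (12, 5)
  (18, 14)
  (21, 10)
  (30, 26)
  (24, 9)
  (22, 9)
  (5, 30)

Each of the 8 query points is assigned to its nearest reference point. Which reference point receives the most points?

(14, 14) — d² to each: class-A:136, class-B:169, class-C:725 → nearest is class-A
(12, 5) — d² to each: class-A:17, class-B:306, class-C:1090 → nearest is class-A
(18, 14) — d² to each: class-A:200, class-B:81, class-C:541 → nearest is class-B
(21, 10) — d² to each: class-A:205, class-B:52, class-C:520 → nearest is class-B
(30, 26) — d² to each: class-A:968, class-B:153, class-C:85 → nearest is class-C
(24, 9) — d² to each: class-A:281, class-B:34, class-C:450 → nearest is class-B
(22, 9) — d² to each: class-A:221, class-B:50, class-C:514 → nearest is class-B
(5, 30) — d² to each: class-A:685, class-B:740, class-C:1192 → nearest is class-A
Tally — class-A:3, class-B:4, class-C:1. class-B captures the most (4).

class-B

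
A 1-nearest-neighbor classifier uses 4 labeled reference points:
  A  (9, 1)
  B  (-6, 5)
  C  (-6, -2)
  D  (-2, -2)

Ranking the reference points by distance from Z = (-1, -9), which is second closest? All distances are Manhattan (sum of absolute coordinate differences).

C

d(Z,A) = |-1−9| + |-9−1| = 10 + 10 = 20
d(Z,B) = |-1−(-6)| + |-9−5| = 5 + 14 = 19
d(Z,C) = |-1−(-6)| + |-9−(-2)| = 5 + 7 = 12
d(Z,D) = |-1−(-2)| + |-9−(-2)| = 1 + 7 = 8
Sorted ascending: D, C, B, … — the second-nearest is C.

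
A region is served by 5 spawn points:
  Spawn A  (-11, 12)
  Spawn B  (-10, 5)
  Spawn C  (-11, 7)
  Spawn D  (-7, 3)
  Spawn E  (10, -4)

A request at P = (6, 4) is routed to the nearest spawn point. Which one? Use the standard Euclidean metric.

Compare squared distances (the ordering matches that of the actual distances):
d²(P, Spawn A) = 289 + 64 = 353
d²(P, Spawn B) = 256 + 1 = 257
d²(P, Spawn C) = 289 + 9 = 298
d²(P, Spawn D) = 169 + 1 = 170
d²(P, Spawn E) = 16 + 64 = 80
Spawn E is nearest.

Spawn E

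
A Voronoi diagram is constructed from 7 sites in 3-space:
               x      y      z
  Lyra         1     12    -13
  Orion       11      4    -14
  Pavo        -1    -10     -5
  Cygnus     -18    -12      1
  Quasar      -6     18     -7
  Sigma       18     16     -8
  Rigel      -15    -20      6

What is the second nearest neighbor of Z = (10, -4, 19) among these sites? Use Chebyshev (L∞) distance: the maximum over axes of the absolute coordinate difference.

d(Z, Lyra) = max(9, 16, 32) = 32
d(Z, Orion) = max(1, 8, 33) = 33
d(Z, Pavo) = max(11, 6, 24) = 24
d(Z, Cygnus) = max(28, 8, 18) = 28
d(Z, Quasar) = max(16, 22, 26) = 26
d(Z, Sigma) = max(8, 20, 27) = 27
d(Z, Rigel) = max(25, 16, 13) = 25
Sorted ascending: Pavo, Rigel, Quasar, … — the second-nearest is Rigel.

Rigel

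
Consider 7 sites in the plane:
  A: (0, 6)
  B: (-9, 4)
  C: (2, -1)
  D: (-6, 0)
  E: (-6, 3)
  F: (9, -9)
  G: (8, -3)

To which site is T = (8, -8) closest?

Since √ is increasing, it suffices to compare squared distances:
|TA|² = (8−0)² + (-8−6)² = 64 + 196 = 260
|TB|² = (8−(-9))² + (-8−4)² = 289 + 144 = 433
|TC|² = (8−2)² + (-8−(-1))² = 36 + 49 = 85
|TD|² = (8−(-6))² + (-8−0)² = 196 + 64 = 260
|TE|² = (8−(-6))² + (-8−3)² = 196 + 121 = 317
|TF|² = (8−9)² + (-8−(-9))² = 1 + 1 = 2
|TG|² = (8−8)² + (-8−(-3))² = 0 + 25 = 25
Minimum is at F.

F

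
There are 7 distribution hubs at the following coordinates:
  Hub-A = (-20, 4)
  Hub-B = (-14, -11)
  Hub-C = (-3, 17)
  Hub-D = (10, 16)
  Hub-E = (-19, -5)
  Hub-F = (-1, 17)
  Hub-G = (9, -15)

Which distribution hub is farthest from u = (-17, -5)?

Hub-D

Squared Euclidean distances:
d²(u, Hub-A) = (-17−(-20))² + (-5−4)² = 9 + 81 = 90
d²(u, Hub-B) = (-17−(-14))² + (-5−(-11))² = 9 + 36 = 45
d²(u, Hub-C) = (-17−(-3))² + (-5−17)² = 196 + 484 = 680
d²(u, Hub-D) = (-17−10)² + (-5−16)² = 729 + 441 = 1170
d²(u, Hub-E) = (-17−(-19))² + (-5−(-5))² = 4 + 0 = 4
d²(u, Hub-F) = (-17−(-1))² + (-5−17)² = 256 + 484 = 740
d²(u, Hub-G) = (-17−9)² + (-5−(-15))² = 676 + 100 = 776
The largest is to Hub-D.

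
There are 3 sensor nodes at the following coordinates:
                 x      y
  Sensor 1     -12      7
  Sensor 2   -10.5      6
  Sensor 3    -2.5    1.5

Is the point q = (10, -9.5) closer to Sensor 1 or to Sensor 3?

Sensor 3

Compare squared distances:
d²(q, Sensor 1) = (10−(-12))² + (-9.5−7)² = 484 + 272.25 = 756.25
d²(q, Sensor 3) = (10−(-2.5))² + (-9.5−1.5)² = 156.25 + 121 = 277.25
756.25 > 277.25, so Sensor 3 is closer.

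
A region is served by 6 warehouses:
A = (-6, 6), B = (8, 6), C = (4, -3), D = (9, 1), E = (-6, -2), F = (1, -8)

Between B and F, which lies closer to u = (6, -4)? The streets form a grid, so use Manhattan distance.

d(u,B) = |6−8| + |-4−6| = 2 + 10 = 12
d(u,F) = |6−1| + |-4−(-8)| = 5 + 4 = 9
12 > 9, so F is closer.

F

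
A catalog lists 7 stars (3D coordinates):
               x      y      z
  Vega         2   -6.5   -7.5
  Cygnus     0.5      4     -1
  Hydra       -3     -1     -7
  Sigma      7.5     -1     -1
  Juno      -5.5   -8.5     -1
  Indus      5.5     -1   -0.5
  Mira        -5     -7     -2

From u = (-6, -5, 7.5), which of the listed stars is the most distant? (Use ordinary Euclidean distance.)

Compare squared distances (the ordering matches that of the actual distances):
d²(u, Vega) = (-6−2)² + (-5−(-6.5))² + (7.5−(-7.5))² = 64 + 2.25 + 225 = 291.25
d²(u, Cygnus) = (-6−0.5)² + (-5−4)² + (7.5−(-1))² = 42.25 + 81 + 72.25 = 195.5
d²(u, Hydra) = (-6−(-3))² + (-5−(-1))² + (7.5−(-7))² = 9 + 16 + 210.25 = 235.25
d²(u, Sigma) = (-6−7.5)² + (-5−(-1))² + (7.5−(-1))² = 182.25 + 16 + 72.25 = 270.5
d²(u, Juno) = (-6−(-5.5))² + (-5−(-8.5))² + (7.5−(-1))² = 0.25 + 12.25 + 72.25 = 84.75
d²(u, Indus) = (-6−5.5)² + (-5−(-1))² + (7.5−(-0.5))² = 132.25 + 16 + 64 = 212.25
d²(u, Mira) = (-6−(-5))² + (-5−(-7))² + (7.5−(-2))² = 1 + 4 + 90.25 = 95.25
The largest is to Vega.

Vega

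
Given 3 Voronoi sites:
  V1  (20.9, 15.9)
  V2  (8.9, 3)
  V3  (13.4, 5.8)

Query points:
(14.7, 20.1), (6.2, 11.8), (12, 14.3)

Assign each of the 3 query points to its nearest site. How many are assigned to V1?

1

(14.7, 20.1) — d² to each: V1:56.08, V2:326.05, V3:206.18 → nearest is V1
(6.2, 11.8) — d² to each: V1:232.9, V2:84.73, V3:87.84 → nearest is V2
(12, 14.3) — d² to each: V1:81.77, V2:137.3, V3:74.21 → nearest is V3
1 of the 3 points has V1 as nearest.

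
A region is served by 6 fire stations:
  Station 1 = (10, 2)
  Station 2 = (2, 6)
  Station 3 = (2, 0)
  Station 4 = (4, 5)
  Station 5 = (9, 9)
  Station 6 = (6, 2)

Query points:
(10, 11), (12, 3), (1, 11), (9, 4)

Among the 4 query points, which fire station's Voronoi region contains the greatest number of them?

(10, 11) — d² to each: Station 1:81, Station 2:89, Station 3:185, Station 4:72, Station 5:5, Station 6:97 → nearest is Station 5
(12, 3) — d² to each: Station 1:5, Station 2:109, Station 3:109, Station 4:68, Station 5:45, Station 6:37 → nearest is Station 1
(1, 11) — d² to each: Station 1:162, Station 2:26, Station 3:122, Station 4:45, Station 5:68, Station 6:106 → nearest is Station 2
(9, 4) — d² to each: Station 1:5, Station 2:53, Station 3:65, Station 4:26, Station 5:25, Station 6:13 → nearest is Station 1
Tally — Station 1:2, Station 2:1, Station 5:1. Station 1 captures the most (2).

Station 1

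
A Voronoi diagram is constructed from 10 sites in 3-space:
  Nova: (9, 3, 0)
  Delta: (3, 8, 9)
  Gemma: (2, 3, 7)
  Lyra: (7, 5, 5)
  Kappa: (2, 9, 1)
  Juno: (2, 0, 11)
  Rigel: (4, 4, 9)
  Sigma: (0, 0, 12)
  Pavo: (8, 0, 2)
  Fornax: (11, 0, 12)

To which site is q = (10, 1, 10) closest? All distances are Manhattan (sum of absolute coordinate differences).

d(q, Nova) = 1 + 2 + 10 = 13
d(q, Delta) = 7 + 7 + 1 = 15
d(q, Gemma) = 8 + 2 + 3 = 13
d(q, Lyra) = 3 + 4 + 5 = 12
d(q, Kappa) = 8 + 8 + 9 = 25
d(q, Juno) = 8 + 1 + 1 = 10
d(q, Rigel) = 6 + 3 + 1 = 10
d(q, Sigma) = 10 + 1 + 2 = 13
d(q, Pavo) = 2 + 1 + 8 = 11
d(q, Fornax) = 1 + 1 + 2 = 4
Fornax is nearest.

Fornax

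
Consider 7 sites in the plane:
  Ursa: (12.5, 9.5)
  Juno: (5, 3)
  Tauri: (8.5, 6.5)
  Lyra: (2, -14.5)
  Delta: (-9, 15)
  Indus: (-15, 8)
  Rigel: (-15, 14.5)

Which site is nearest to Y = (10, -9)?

Lyra

Compare squared distances (the ordering matches that of the actual distances):
d²(Y, Ursa) = (10−12.5)² + (-9−9.5)² = 6.25 + 342.25 = 348.5
d²(Y, Juno) = (10−5)² + (-9−3)² = 25 + 144 = 169
d²(Y, Tauri) = (10−8.5)² + (-9−6.5)² = 2.25 + 240.25 = 242.5
d²(Y, Lyra) = (10−2)² + (-9−(-14.5))² = 64 + 30.25 = 94.25
d²(Y, Delta) = (10−(-9))² + (-9−15)² = 361 + 576 = 937
d²(Y, Indus) = (10−(-15))² + (-9−8)² = 625 + 289 = 914
d²(Y, Rigel) = (10−(-15))² + (-9−14.5)² = 625 + 552.25 = 1177.25
Minimum is at Lyra.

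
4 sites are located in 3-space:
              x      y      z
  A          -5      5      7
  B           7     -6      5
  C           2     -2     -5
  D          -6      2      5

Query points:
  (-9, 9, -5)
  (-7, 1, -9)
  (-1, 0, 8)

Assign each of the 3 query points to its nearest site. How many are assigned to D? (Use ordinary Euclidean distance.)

(-9, 9, -5) — d² to each: A:176, B:581, C:242, D:158 → nearest is D
(-7, 1, -9) — d² to each: A:276, B:441, C:106, D:198 → nearest is C
(-1, 0, 8) — d² to each: A:42, B:109, C:182, D:38 → nearest is D
2 of the 3 points have D as nearest.

2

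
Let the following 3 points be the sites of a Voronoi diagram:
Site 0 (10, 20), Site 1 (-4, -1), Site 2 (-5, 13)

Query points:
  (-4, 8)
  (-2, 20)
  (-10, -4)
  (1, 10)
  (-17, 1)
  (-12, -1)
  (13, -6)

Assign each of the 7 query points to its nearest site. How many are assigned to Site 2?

(-4, 8) — d² to each: Site 0:340, Site 1:81, Site 2:26 → nearest is Site 2
(-2, 20) — d² to each: Site 0:144, Site 1:445, Site 2:58 → nearest is Site 2
(-10, -4) — d² to each: Site 0:976, Site 1:45, Site 2:314 → nearest is Site 1
(1, 10) — d² to each: Site 0:181, Site 1:146, Site 2:45 → nearest is Site 2
(-17, 1) — d² to each: Site 0:1090, Site 1:173, Site 2:288 → nearest is Site 1
(-12, -1) — d² to each: Site 0:925, Site 1:64, Site 2:245 → nearest is Site 1
(13, -6) — d² to each: Site 0:685, Site 1:314, Site 2:685 → nearest is Site 1
3 of the 7 points have Site 2 as nearest.

3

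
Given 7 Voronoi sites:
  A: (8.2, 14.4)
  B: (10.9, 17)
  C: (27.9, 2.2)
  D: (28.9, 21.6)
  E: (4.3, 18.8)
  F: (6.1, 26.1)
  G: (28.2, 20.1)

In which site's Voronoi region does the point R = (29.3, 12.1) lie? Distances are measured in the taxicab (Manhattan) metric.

G

d(R,A) = |29.3−8.2| + |12.1−14.4| = 21.1 + 2.3 = 23.4
d(R,B) = |29.3−10.9| + |12.1−17| = 18.4 + 4.9 = 23.3
d(R,C) = |29.3−27.9| + |12.1−2.2| = 1.4 + 9.9 = 11.3
d(R,D) = |29.3−28.9| + |12.1−21.6| = 0.4 + 9.5 = 9.9
d(R,E) = |29.3−4.3| + |12.1−18.8| = 25 + 6.7 = 31.7
d(R,F) = |29.3−6.1| + |12.1−26.1| = 23.2 + 14 = 37.2
d(R,G) = |29.3−28.2| + |12.1−20.1| = 1.1 + 8 = 9.1
G is nearest.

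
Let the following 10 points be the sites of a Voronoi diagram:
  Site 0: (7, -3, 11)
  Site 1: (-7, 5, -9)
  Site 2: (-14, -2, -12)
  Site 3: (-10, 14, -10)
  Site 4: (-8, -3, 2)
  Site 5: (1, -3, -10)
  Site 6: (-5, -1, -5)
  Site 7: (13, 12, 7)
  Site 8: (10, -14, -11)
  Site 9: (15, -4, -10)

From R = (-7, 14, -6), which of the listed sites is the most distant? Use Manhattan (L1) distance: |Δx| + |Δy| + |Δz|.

Site 8

d(R, Site 0) = 14 + 17 + 17 = 48
d(R, Site 1) = 0 + 9 + 3 = 12
d(R, Site 2) = 7 + 16 + 6 = 29
d(R, Site 3) = 3 + 0 + 4 = 7
d(R, Site 4) = 1 + 17 + 8 = 26
d(R, Site 5) = 8 + 17 + 4 = 29
d(R, Site 6) = 2 + 15 + 1 = 18
d(R, Site 7) = 20 + 2 + 13 = 35
d(R, Site 8) = 17 + 28 + 5 = 50
d(R, Site 9) = 22 + 18 + 4 = 44
The largest is to Site 8.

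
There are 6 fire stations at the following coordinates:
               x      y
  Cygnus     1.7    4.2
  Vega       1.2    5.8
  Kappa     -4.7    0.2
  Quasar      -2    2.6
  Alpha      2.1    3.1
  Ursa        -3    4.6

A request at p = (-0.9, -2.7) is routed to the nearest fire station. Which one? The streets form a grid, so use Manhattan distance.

Quasar

d(p, Cygnus) = |-0.9−1.7| + |-2.7−4.2| = 2.6 + 6.9 = 9.5
d(p, Vega) = |-0.9−1.2| + |-2.7−5.8| = 2.1 + 8.5 = 10.6
d(p, Kappa) = |-0.9−(-4.7)| + |-2.7−0.2| = 3.8 + 2.9 = 6.7
d(p, Quasar) = |-0.9−(-2)| + |-2.7−2.6| = 1.1 + 5.3 = 6.4
d(p, Alpha) = |-0.9−2.1| + |-2.7−3.1| = 3 + 5.8 = 8.8
d(p, Ursa) = |-0.9−(-3)| + |-2.7−4.6| = 2.1 + 7.3 = 9.4
Quasar is nearest.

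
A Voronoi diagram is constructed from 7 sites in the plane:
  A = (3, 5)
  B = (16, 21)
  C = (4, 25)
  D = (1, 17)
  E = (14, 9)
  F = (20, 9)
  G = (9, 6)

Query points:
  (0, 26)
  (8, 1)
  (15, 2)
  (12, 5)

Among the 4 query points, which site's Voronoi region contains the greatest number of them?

G

(0, 26) — d² to each: A:450, B:281, C:17, D:82, E:485, F:689, G:481 → nearest is C
(8, 1) — d² to each: A:41, B:464, C:592, D:305, E:100, F:208, G:26 → nearest is G
(15, 2) — d² to each: A:153, B:362, C:650, D:421, E:50, F:74, G:52 → nearest is E
(12, 5) — d² to each: A:81, B:272, C:464, D:265, E:20, F:80, G:10 → nearest is G
Tally — C:1, E:1, G:2. G captures the most (2).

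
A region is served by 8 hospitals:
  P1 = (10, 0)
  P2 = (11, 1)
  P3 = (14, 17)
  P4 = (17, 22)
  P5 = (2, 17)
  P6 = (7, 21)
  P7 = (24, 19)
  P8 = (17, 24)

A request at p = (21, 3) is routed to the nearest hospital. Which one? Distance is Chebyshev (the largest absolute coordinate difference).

P2

d(p,P1) = max(11, 3) = 11
d(p,P2) = max(10, 2) = 10
d(p,P3) = max(7, 14) = 14
d(p,P4) = max(4, 19) = 19
d(p,P5) = max(19, 14) = 19
d(p,P6) = max(14, 18) = 18
d(p,P7) = max(3, 16) = 16
d(p,P8) = max(4, 21) = 21
Minimum is at P2.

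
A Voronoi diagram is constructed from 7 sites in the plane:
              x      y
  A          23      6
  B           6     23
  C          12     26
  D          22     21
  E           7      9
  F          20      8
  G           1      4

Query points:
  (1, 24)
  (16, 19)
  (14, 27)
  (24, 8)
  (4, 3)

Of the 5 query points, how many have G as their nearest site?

(1, 24) — d² to each: A:808, B:26, C:125, D:450, E:261, F:617, G:400 → nearest is B
(16, 19) — d² to each: A:218, B:116, C:65, D:40, E:181, F:137, G:450 → nearest is D
(14, 27) — d² to each: A:522, B:80, C:5, D:100, E:373, F:397, G:698 → nearest is C
(24, 8) — d² to each: A:5, B:549, C:468, D:173, E:290, F:16, G:545 → nearest is A
(4, 3) — d² to each: A:370, B:404, C:593, D:648, E:45, F:281, G:10 → nearest is G
1 of the 5 points has G as nearest.

1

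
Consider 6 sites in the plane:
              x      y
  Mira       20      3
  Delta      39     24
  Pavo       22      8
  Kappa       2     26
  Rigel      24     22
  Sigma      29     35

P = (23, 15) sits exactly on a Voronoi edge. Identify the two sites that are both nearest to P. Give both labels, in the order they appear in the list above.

Pavo and Rigel

Squared distances from P to each site:
d²(P, Mira) = (23−20)² + (15−3)² = 9 + 144 = 153
d²(P, Delta) = (23−39)² + (15−24)² = 256 + 81 = 337
d²(P, Pavo) = (23−22)² + (15−8)² = 1 + 49 = 50
d²(P, Kappa) = (23−2)² + (15−26)² = 441 + 121 = 562
d²(P, Rigel) = (23−24)² + (15−22)² = 1 + 49 = 50
d²(P, Sigma) = (23−29)² + (15−35)² = 36 + 400 = 436
P is equidistant from Pavo and Rigel (both at squared distance 50), and every other site is strictly farther — so P lies on the Pavo–Rigel Voronoi edge.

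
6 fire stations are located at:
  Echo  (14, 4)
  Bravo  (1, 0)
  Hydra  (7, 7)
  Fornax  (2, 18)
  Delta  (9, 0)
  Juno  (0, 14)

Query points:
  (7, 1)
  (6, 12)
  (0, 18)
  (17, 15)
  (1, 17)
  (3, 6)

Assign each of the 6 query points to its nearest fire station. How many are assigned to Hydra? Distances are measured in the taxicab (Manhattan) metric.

(7, 1) — d to each: Echo:10, Bravo:7, Hydra:6, Fornax:22, Delta:3, Juno:20 → nearest is Delta
(6, 12) — d to each: Echo:16, Bravo:17, Hydra:6, Fornax:10, Delta:15, Juno:8 → nearest is Hydra
(0, 18) — d to each: Echo:28, Bravo:19, Hydra:18, Fornax:2, Delta:27, Juno:4 → nearest is Fornax
(17, 15) — d to each: Echo:14, Bravo:31, Hydra:18, Fornax:18, Delta:23, Juno:18 → nearest is Echo
(1, 17) — d to each: Echo:26, Bravo:17, Hydra:16, Fornax:2, Delta:25, Juno:4 → nearest is Fornax
(3, 6) — d to each: Echo:13, Bravo:8, Hydra:5, Fornax:13, Delta:12, Juno:11 → nearest is Hydra
2 of the 6 points have Hydra as nearest.

2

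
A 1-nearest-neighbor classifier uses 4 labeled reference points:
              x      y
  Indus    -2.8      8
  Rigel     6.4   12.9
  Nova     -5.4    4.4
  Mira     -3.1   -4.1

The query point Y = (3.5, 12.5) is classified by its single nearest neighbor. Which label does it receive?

Rigel

Compare squared distances (the ordering matches that of the actual distances):
d²(Y, Indus) = (3.5−(-2.8))² + (12.5−8)² = 39.69 + 20.25 = 59.94
d²(Y, Rigel) = (3.5−6.4)² + (12.5−12.9)² = 8.41 + 0.16 = 8.57
d²(Y, Nova) = (3.5−(-5.4))² + (12.5−4.4)² = 79.21 + 65.61 = 144.82
d²(Y, Mira) = (3.5−(-3.1))² + (12.5−(-4.1))² = 43.56 + 275.56 = 319.12
Rigel is nearest.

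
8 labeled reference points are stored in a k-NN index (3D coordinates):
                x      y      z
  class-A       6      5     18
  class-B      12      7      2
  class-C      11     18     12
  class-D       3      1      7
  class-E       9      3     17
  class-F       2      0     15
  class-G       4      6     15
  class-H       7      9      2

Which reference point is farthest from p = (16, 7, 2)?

class-F

Squared Euclidean distances:
d²(p, class-A) = 100 + 4 + 256 = 360
d²(p, class-B) = 16 + 0 + 0 = 16
d²(p, class-C) = 25 + 121 + 100 = 246
d²(p, class-D) = 169 + 36 + 25 = 230
d²(p, class-E) = 49 + 16 + 225 = 290
d²(p, class-F) = 196 + 49 + 169 = 414
d²(p, class-G) = 144 + 1 + 169 = 314
d²(p, class-H) = 81 + 4 + 0 = 85
The largest is to class-F.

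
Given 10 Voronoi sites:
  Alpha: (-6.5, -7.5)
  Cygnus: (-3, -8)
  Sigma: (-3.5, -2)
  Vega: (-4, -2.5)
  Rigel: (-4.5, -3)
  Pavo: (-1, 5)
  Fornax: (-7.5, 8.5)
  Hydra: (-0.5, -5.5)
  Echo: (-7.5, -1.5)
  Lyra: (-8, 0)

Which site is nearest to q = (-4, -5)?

Squared Euclidean distances:
d²(q, Alpha) = (-4−(-6.5))² + (-5−(-7.5))² = 6.25 + 6.25 = 12.5
d²(q, Cygnus) = (-4−(-3))² + (-5−(-8))² = 1 + 9 = 10
d²(q, Sigma) = (-4−(-3.5))² + (-5−(-2))² = 0.25 + 9 = 9.25
d²(q, Vega) = (-4−(-4))² + (-5−(-2.5))² = 0 + 6.25 = 6.25
d²(q, Rigel) = (-4−(-4.5))² + (-5−(-3))² = 0.25 + 4 = 4.25
d²(q, Pavo) = (-4−(-1))² + (-5−5)² = 9 + 100 = 109
d²(q, Fornax) = (-4−(-7.5))² + (-5−8.5)² = 12.25 + 182.25 = 194.5
d²(q, Hydra) = (-4−(-0.5))² + (-5−(-5.5))² = 12.25 + 0.25 = 12.5
d²(q, Echo) = (-4−(-7.5))² + (-5−(-1.5))² = 12.25 + 12.25 = 24.5
d²(q, Lyra) = (-4−(-8))² + (-5−0)² = 16 + 25 = 41
Rigel is nearest.

Rigel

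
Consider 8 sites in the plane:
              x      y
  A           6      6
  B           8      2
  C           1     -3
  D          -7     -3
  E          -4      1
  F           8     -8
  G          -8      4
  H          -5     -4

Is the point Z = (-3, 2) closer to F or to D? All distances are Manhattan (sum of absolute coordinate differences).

D

d(Z,F) = |-3−8| + |2−(-8)| = 11 + 10 = 21
d(Z,D) = |-3−(-7)| + |2−(-3)| = 4 + 5 = 9
21 > 9, so D is closer.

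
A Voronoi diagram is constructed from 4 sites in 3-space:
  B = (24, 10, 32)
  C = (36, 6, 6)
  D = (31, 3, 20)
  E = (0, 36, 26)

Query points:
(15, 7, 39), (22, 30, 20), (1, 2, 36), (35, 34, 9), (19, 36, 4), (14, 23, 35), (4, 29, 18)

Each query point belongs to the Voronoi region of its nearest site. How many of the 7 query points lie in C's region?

1

(15, 7, 39) — d² to each: B:139, C:1531, D:633, E:1235 → nearest is B
(22, 30, 20) — d² to each: B:548, C:968, D:810, E:556 → nearest is B
(1, 2, 36) — d² to each: B:609, C:2141, D:1157, E:1257 → nearest is B
(35, 34, 9) — d² to each: B:1226, C:794, D:1098, E:1518 → nearest is C
(19, 36, 4) — d² to each: B:1485, C:1193, D:1489, E:845 → nearest is E
(14, 23, 35) — d² to each: B:278, C:1614, D:914, E:446 → nearest is B
(4, 29, 18) — d² to each: B:957, C:1697, D:1409, E:129 → nearest is E
1 of the 7 points has C as nearest.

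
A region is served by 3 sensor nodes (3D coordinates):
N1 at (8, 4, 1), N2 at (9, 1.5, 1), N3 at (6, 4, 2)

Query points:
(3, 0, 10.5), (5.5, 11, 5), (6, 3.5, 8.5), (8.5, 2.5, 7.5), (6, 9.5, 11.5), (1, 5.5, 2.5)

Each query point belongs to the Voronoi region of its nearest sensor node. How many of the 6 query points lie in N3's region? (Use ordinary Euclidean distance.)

6

(3, 0, 10.5) — d² to each: N1:131.25, N2:128.5, N3:97.25 → nearest is N3
(5.5, 11, 5) — d² to each: N1:71.25, N2:118.5, N3:58.25 → nearest is N3
(6, 3.5, 8.5) — d² to each: N1:60.5, N2:69.25, N3:42.5 → nearest is N3
(8.5, 2.5, 7.5) — d² to each: N1:44.75, N2:43.5, N3:38.75 → nearest is N3
(6, 9.5, 11.5) — d² to each: N1:144.5, N2:183.25, N3:120.5 → nearest is N3
(1, 5.5, 2.5) — d² to each: N1:53.5, N2:82.25, N3:27.5 → nearest is N3
6 of the 6 points have N3 as nearest.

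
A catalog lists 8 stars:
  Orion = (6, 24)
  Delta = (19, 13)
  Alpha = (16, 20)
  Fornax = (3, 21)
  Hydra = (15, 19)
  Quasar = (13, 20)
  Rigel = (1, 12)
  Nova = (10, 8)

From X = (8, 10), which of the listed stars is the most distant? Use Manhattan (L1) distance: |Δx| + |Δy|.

d(X, Orion) = |8−6| + |10−24| = 2 + 14 = 16
d(X, Delta) = |8−19| + |10−13| = 11 + 3 = 14
d(X, Alpha) = |8−16| + |10−20| = 8 + 10 = 18
d(X, Fornax) = |8−3| + |10−21| = 5 + 11 = 16
d(X, Hydra) = |8−15| + |10−19| = 7 + 9 = 16
d(X, Quasar) = |8−13| + |10−20| = 5 + 10 = 15
d(X, Rigel) = |8−1| + |10−12| = 7 + 2 = 9
d(X, Nova) = |8−10| + |10−8| = 2 + 2 = 4
The largest is to Alpha.

Alpha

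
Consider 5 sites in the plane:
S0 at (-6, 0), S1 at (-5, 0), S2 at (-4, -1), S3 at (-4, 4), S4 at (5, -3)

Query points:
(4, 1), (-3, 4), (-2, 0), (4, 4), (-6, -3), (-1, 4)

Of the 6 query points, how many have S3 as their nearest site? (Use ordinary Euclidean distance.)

(4, 1) — d² to each: S0:101, S1:82, S2:68, S3:73, S4:17 → nearest is S4
(-3, 4) — d² to each: S0:25, S1:20, S2:26, S3:1, S4:113 → nearest is S3
(-2, 0) — d² to each: S0:16, S1:9, S2:5, S3:20, S4:58 → nearest is S2
(4, 4) — d² to each: S0:116, S1:97, S2:89, S3:64, S4:50 → nearest is S4
(-6, -3) — d² to each: S0:9, S1:10, S2:8, S3:53, S4:121 → nearest is S2
(-1, 4) — d² to each: S0:41, S1:32, S2:34, S3:9, S4:85 → nearest is S3
2 of the 6 points have S3 as nearest.

2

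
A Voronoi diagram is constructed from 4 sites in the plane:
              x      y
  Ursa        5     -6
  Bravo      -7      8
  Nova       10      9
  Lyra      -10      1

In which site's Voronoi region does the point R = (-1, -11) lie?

Since √ is increasing, it suffices to compare squared distances:
d²(R, Ursa) = (-1−5)² + (-11−(-6))² = 36 + 25 = 61
d²(R, Bravo) = (-1−(-7))² + (-11−8)² = 36 + 361 = 397
d²(R, Nova) = (-1−10)² + (-11−9)² = 121 + 400 = 521
d²(R, Lyra) = (-1−(-10))² + (-11−1)² = 81 + 144 = 225
Minimum is at Ursa.

Ursa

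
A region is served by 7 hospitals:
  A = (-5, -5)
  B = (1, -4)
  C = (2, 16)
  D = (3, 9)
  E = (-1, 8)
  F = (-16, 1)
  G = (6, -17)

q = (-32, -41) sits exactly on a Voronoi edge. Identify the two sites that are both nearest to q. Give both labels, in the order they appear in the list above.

F and G

Squared distances from q to each site:
|qA|² = 729 + 1296 = 2025
|qB|² = 1089 + 1369 = 2458
|qC|² = 1156 + 3249 = 4405
|qD|² = 1225 + 2500 = 3725
|qE|² = 961 + 2401 = 3362
|qF|² = 256 + 1764 = 2020
|qG|² = 1444 + 576 = 2020
q is equidistant from F and G (both at squared distance 2020), and every other site is strictly farther — so q lies on the F–G Voronoi edge.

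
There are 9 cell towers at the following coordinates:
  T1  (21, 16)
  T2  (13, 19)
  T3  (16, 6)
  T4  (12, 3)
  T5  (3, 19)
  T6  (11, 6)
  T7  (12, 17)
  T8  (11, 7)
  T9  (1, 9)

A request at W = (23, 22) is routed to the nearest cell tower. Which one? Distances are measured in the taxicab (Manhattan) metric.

d(W,T1) = |23−21| + |22−16| = 2 + 6 = 8
d(W,T2) = |23−13| + |22−19| = 10 + 3 = 13
d(W,T3) = |23−16| + |22−6| = 7 + 16 = 23
d(W,T4) = |23−12| + |22−3| = 11 + 19 = 30
d(W,T5) = |23−3| + |22−19| = 20 + 3 = 23
d(W,T6) = |23−11| + |22−6| = 12 + 16 = 28
d(W,T7) = |23−12| + |22−17| = 11 + 5 = 16
d(W,T8) = |23−11| + |22−7| = 12 + 15 = 27
d(W,T9) = |23−1| + |22−9| = 22 + 13 = 35
T1 is nearest.

T1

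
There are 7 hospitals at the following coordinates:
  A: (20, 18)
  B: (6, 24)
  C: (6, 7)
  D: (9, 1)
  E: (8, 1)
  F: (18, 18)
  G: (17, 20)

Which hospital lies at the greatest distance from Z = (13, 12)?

Since √ is increasing, it suffices to compare squared distances:
|ZA|² = (13−20)² + (12−18)² = 49 + 36 = 85
|ZB|² = (13−6)² + (12−24)² = 49 + 144 = 193
|ZC|² = (13−6)² + (12−7)² = 49 + 25 = 74
|ZD|² = (13−9)² + (12−1)² = 16 + 121 = 137
|ZE|² = (13−8)² + (12−1)² = 25 + 121 = 146
|ZF|² = (13−18)² + (12−18)² = 25 + 36 = 61
|ZG|² = (13−17)² + (12−20)² = 16 + 64 = 80
The largest is to B.

B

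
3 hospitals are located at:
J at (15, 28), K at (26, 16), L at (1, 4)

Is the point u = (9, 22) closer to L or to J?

Compare squared distances:
|uL|² = (9−1)² + (22−4)² = 64 + 324 = 388
|uJ|² = (9−15)² + (22−28)² = 36 + 36 = 72
388 > 72, so J is closer.

J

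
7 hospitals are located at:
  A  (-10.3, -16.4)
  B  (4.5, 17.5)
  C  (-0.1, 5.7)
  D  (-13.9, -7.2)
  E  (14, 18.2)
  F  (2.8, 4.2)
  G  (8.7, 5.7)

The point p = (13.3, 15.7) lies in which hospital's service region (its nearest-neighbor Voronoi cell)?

Squared Euclidean distances:
|pA|² = (13.3−(-10.3))² + (15.7−(-16.4))² = 556.96 + 1030.41 = 1587.37
|pB|² = (13.3−4.5)² + (15.7−17.5)² = 77.44 + 3.24 = 80.68
|pC|² = (13.3−(-0.1))² + (15.7−5.7)² = 179.56 + 100 = 279.56
|pD|² = (13.3−(-13.9))² + (15.7−(-7.2))² = 739.84 + 524.41 = 1264.25
|pE|² = (13.3−14)² + (15.7−18.2)² = 0.49 + 6.25 = 6.74
|pF|² = (13.3−2.8)² + (15.7−4.2)² = 110.25 + 132.25 = 242.5
|pG|² = (13.3−8.7)² + (15.7−5.7)² = 21.16 + 100 = 121.16
The smallest is to E, so p lies in the Voronoi region of E.

E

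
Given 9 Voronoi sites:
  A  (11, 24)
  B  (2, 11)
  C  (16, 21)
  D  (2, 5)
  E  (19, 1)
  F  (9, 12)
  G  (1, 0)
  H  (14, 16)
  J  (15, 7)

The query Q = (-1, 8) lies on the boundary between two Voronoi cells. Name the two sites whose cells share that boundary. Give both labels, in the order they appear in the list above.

B and D

Squared distances from Q to each site:
|QA|² = 144 + 256 = 400
|QB|² = 9 + 9 = 18
|QC|² = 289 + 169 = 458
|QD|² = 9 + 9 = 18
|QE|² = 400 + 49 = 449
|QF|² = 100 + 16 = 116
|QG|² = 4 + 64 = 68
|QH|² = 225 + 64 = 289
|QJ|² = 256 + 1 = 257
Q is equidistant from B and D (both at squared distance 18), and every other site is strictly farther — so Q lies on the B–D Voronoi edge.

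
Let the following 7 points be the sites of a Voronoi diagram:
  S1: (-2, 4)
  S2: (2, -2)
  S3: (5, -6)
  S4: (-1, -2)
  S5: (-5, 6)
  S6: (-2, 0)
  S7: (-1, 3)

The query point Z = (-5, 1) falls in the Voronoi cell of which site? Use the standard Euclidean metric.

S6

Compare squared distances (the ordering matches that of the actual distances):
|ZS1|² = 9 + 9 = 18
|ZS2|² = 49 + 9 = 58
|ZS3|² = 100 + 49 = 149
|ZS4|² = 16 + 9 = 25
|ZS5|² = 0 + 25 = 25
|ZS6|² = 9 + 1 = 10
|ZS7|² = 16 + 4 = 20
Minimum is at S6.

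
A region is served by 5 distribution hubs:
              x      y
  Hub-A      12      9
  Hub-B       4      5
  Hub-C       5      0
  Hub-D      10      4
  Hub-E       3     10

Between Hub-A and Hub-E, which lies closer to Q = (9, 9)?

Hub-A

Compare squared distances:
d²(Q, Hub-A) = (9−12)² + (9−9)² = 9 + 0 = 9
d²(Q, Hub-E) = (9−3)² + (9−10)² = 36 + 1 = 37
9 < 37, so Hub-A is closer.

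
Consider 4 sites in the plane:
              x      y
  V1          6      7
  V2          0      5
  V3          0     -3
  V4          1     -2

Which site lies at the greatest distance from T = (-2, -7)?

V1

Squared Euclidean distances:
|TV1|² = (-2−6)² + (-7−7)² = 64 + 196 = 260
|TV2|² = (-2−0)² + (-7−5)² = 4 + 144 = 148
|TV3|² = (-2−0)² + (-7−(-3))² = 4 + 16 = 20
|TV4|² = (-2−1)² + (-7−(-2))² = 9 + 25 = 34
The largest is to V1.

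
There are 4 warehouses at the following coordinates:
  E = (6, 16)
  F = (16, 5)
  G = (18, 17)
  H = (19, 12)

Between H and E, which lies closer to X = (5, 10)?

E

Compare squared distances:
|XH|² = (5−19)² + (10−12)² = 196 + 4 = 200
|XE|² = (5−6)² + (10−16)² = 1 + 36 = 37
200 > 37, so E is closer.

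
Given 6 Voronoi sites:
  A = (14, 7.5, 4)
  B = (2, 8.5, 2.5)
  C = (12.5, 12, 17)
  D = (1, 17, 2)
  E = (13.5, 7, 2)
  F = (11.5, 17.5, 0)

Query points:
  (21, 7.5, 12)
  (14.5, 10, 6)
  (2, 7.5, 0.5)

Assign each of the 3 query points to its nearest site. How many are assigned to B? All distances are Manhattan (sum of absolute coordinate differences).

1

(21, 7.5, 12) — d to each: A:15, B:29.5, C:18, D:39.5, E:18, F:31.5 → nearest is A
(14.5, 10, 6) — d to each: A:5, B:17.5, C:15, D:24.5, E:8, F:16.5 → nearest is A
(2, 7.5, 0.5) — d to each: A:15.5, B:3, C:31.5, D:12, E:13.5, F:20 → nearest is B
1 of the 3 points has B as nearest.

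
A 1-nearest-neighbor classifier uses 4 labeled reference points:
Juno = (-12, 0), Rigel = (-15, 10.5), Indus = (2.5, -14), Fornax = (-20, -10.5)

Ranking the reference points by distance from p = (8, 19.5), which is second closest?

Juno

Since √ is increasing, it suffices to compare squared distances:
d²(p, Juno) = 400 + 380.25 = 780.25
d²(p, Rigel) = 529 + 81 = 610
d²(p, Indus) = 30.25 + 1122.25 = 1152.5
d²(p, Fornax) = 784 + 900 = 1684
Sorted ascending: Rigel, Juno, Indus, … — the second-nearest is Juno.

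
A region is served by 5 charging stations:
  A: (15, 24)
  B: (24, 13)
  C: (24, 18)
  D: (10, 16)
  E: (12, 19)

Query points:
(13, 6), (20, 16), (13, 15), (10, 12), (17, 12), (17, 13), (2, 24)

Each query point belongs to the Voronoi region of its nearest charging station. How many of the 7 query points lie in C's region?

(13, 6) — d² to each: A:328, B:170, C:265, D:109, E:170 → nearest is D
(20, 16) — d² to each: A:89, B:25, C:20, D:100, E:73 → nearest is C
(13, 15) — d² to each: A:85, B:125, C:130, D:10, E:17 → nearest is D
(10, 12) — d² to each: A:169, B:197, C:232, D:16, E:53 → nearest is D
(17, 12) — d² to each: A:148, B:50, C:85, D:65, E:74 → nearest is B
(17, 13) — d² to each: A:125, B:49, C:74, D:58, E:61 → nearest is B
(2, 24) — d² to each: A:169, B:605, C:520, D:128, E:125 → nearest is E
1 of the 7 points has C as nearest.

1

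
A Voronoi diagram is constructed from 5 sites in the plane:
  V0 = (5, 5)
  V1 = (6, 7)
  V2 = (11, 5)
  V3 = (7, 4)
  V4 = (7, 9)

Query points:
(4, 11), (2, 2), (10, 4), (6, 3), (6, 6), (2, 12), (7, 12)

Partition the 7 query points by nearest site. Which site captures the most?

V4

(4, 11) — d² to each: V0:37, V1:20, V2:85, V3:58, V4:13 → nearest is V4
(2, 2) — d² to each: V0:18, V1:41, V2:90, V3:29, V4:74 → nearest is V0
(10, 4) — d² to each: V0:26, V1:25, V2:2, V3:9, V4:34 → nearest is V2
(6, 3) — d² to each: V0:5, V1:16, V2:29, V3:2, V4:37 → nearest is V3
(6, 6) — d² to each: V0:2, V1:1, V2:26, V3:5, V4:10 → nearest is V1
(2, 12) — d² to each: V0:58, V1:41, V2:130, V3:89, V4:34 → nearest is V4
(7, 12) — d² to each: V0:53, V1:26, V2:65, V3:64, V4:9 → nearest is V4
Tally — V0:1, V1:1, V2:1, V3:1, V4:3. V4 captures the most (3).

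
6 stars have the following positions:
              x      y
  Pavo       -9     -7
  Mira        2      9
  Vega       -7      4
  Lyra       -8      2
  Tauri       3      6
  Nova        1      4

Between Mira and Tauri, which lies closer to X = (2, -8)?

Tauri

Compare squared distances:
d²(X, Mira) = (2−2)² + (-8−9)² = 0 + 289 = 289
d²(X, Tauri) = (2−3)² + (-8−6)² = 1 + 196 = 197
289 > 197, so Tauri is closer.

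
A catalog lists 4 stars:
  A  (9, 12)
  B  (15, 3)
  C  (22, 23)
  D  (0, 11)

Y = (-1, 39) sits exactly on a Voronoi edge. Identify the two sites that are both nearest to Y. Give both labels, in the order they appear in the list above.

C and D

Squared distances from Y to each site:
|YA|² = (-1−9)² + (39−12)² = 100 + 729 = 829
|YB|² = (-1−15)² + (39−3)² = 256 + 1296 = 1552
|YC|² = (-1−22)² + (39−23)² = 529 + 256 = 785
|YD|² = (-1−0)² + (39−11)² = 1 + 784 = 785
Y is equidistant from C and D (both at squared distance 785), and every other site is strictly farther — so Y lies on the C–D Voronoi edge.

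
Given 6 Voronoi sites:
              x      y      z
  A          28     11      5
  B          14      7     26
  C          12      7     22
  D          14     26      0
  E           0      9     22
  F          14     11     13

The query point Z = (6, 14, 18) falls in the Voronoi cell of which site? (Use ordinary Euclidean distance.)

E

Since √ is increasing, it suffices to compare squared distances:
|ZA|² = (6−28)² + (14−11)² + (18−5)² = 484 + 9 + 169 = 662
|ZB|² = (6−14)² + (14−7)² + (18−26)² = 64 + 49 + 64 = 177
|ZC|² = (6−12)² + (14−7)² + (18−22)² = 36 + 49 + 16 = 101
|ZD|² = (6−14)² + (14−26)² + (18−0)² = 64 + 144 + 324 = 532
|ZE|² = (6−0)² + (14−9)² + (18−22)² = 36 + 25 + 16 = 77
|ZF|² = (6−14)² + (14−11)² + (18−13)² = 64 + 9 + 25 = 98
Minimum is at E.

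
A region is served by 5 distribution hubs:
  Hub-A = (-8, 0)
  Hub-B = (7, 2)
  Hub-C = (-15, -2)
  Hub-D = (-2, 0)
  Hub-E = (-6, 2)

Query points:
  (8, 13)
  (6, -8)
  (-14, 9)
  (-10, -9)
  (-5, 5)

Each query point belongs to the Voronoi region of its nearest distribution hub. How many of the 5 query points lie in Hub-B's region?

(8, 13) — d² to each: Hub-A:425, Hub-B:122, Hub-C:754, Hub-D:269, Hub-E:317 → nearest is Hub-B
(6, -8) — d² to each: Hub-A:260, Hub-B:101, Hub-C:477, Hub-D:128, Hub-E:244 → nearest is Hub-B
(-14, 9) — d² to each: Hub-A:117, Hub-B:490, Hub-C:122, Hub-D:225, Hub-E:113 → nearest is Hub-E
(-10, -9) — d² to each: Hub-A:85, Hub-B:410, Hub-C:74, Hub-D:145, Hub-E:137 → nearest is Hub-C
(-5, 5) — d² to each: Hub-A:34, Hub-B:153, Hub-C:149, Hub-D:34, Hub-E:10 → nearest is Hub-E
2 of the 5 points have Hub-B as nearest.

2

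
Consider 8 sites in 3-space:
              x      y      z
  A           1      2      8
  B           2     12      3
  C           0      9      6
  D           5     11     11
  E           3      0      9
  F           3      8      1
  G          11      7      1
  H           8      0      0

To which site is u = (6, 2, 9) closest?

E

Since √ is increasing, it suffices to compare squared distances:
|uA|² = (6−1)² + (2−2)² + (9−8)² = 25 + 0 + 1 = 26
|uB|² = (6−2)² + (2−12)² + (9−3)² = 16 + 100 + 36 = 152
|uC|² = (6−0)² + (2−9)² + (9−6)² = 36 + 49 + 9 = 94
|uD|² = (6−5)² + (2−11)² + (9−11)² = 1 + 81 + 4 = 86
|uE|² = (6−3)² + (2−0)² + (9−9)² = 9 + 4 + 0 = 13
|uF|² = (6−3)² + (2−8)² + (9−1)² = 9 + 36 + 64 = 109
|uG|² = (6−11)² + (2−7)² + (9−1)² = 25 + 25 + 64 = 114
|uH|² = (6−8)² + (2−0)² + (9−0)² = 4 + 4 + 81 = 89
Minimum is at E.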